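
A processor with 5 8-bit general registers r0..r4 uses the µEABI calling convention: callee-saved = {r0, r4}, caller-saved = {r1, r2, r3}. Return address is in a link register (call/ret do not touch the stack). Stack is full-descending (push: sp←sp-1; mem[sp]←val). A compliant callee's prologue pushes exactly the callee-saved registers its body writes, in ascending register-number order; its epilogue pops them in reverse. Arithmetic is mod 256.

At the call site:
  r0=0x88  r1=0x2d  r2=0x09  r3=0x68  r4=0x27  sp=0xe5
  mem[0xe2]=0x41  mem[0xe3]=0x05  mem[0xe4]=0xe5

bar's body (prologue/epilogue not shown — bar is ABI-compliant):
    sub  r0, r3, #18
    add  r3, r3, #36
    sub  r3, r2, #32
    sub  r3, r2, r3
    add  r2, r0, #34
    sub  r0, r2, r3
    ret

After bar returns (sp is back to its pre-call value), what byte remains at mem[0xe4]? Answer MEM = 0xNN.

prologue: push r0 → mem[0xe4]=0x88, sp=0xe4
body[0] sub  r0, r3, #18 → r0=0x56
body[1] add  r3, r3, #36 → r3=0x8c
body[2] sub  r3, r2, #32 → r3=0xe9
body[3] sub  r3, r2, r3 → r3=0x20
body[4] add  r2, r0, #34 → r2=0x78
body[5] sub  r0, r2, r3 → r0=0x58
epilogue: pop r0=0x88, sp=0xe5
prologue pushed ['r0'] at ['0xe4']

MEM = 0x88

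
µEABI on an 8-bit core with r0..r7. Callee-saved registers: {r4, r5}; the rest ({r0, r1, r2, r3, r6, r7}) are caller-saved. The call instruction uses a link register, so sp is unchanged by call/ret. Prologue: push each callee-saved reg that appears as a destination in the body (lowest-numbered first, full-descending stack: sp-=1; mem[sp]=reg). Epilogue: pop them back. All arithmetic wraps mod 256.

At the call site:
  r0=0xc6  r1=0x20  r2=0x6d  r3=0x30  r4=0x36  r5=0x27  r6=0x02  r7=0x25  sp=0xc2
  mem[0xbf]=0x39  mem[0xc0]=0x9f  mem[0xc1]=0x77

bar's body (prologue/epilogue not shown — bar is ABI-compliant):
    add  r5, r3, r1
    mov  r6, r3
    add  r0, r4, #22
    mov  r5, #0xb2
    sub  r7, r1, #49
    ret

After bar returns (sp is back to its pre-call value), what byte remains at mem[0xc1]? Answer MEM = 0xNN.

MEM = 0x27

prologue: push r5 → mem[0xc1]=0x27, sp=0xc1
body[0] add  r5, r3, r1 → r5=0x50
body[1] mov  r6, r3 → r6=0x30
body[2] add  r0, r4, #22 → r0=0x4c
body[3] mov  r5, #0xb2 → r5=0xb2
body[4] sub  r7, r1, #49 → r7=0xef
epilogue: pop r5=0x27, sp=0xc2
prologue pushed ['r5'] at ['0xc1']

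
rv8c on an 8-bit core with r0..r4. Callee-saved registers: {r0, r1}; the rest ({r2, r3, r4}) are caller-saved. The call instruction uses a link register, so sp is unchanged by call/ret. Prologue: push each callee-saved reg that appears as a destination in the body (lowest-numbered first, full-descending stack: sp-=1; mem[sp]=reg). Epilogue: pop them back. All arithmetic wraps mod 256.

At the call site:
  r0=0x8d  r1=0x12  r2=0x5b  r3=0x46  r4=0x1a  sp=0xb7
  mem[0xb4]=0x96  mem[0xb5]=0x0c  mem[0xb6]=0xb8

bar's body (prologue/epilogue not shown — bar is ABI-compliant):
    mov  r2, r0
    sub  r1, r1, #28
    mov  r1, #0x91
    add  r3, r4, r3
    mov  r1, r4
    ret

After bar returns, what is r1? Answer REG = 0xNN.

prologue: push r1 → mem[0xb6]=0x12, sp=0xb6
body[0] mov  r2, r0 → r2=0x8d
body[1] sub  r1, r1, #28 → r1=0xf6
body[2] mov  r1, #0x91 → r1=0x91
body[3] add  r3, r4, r3 → r3=0x60
body[4] mov  r1, r4 → r1=0x1a
epilogue: pop r1=0x12, sp=0xb7
r1 is callee-saved → restored

REG = 0x12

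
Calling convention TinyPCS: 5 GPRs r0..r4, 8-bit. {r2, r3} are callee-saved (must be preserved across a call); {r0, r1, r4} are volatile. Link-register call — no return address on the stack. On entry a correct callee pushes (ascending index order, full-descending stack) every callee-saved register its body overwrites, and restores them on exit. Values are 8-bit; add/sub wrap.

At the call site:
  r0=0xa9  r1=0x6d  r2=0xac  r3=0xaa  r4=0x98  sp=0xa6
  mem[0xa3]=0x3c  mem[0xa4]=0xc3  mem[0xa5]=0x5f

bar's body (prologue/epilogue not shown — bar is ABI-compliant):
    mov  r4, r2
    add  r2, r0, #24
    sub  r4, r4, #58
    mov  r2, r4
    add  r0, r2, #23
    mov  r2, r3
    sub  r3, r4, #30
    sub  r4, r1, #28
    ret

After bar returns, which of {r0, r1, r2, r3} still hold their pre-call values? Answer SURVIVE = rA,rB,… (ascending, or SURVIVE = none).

SURVIVE = r1,r2,r3

prologue: push r2 -> mem[0xa5]=0xac, sp=0xa5
prologue: push r3 -> mem[0xa4]=0xaa, sp=0xa4
body[0] mov  r4, r2 -> r4=0xac
body[1] add  r2, r0, #24 -> r2=0xc1
body[2] sub  r4, r4, #58 -> r4=0x72
body[3] mov  r2, r4 -> r2=0x72
body[4] add  r0, r2, #23 -> r0=0x89
body[5] mov  r2, r3 -> r2=0xaa
body[6] sub  r3, r4, #30 -> r3=0x54
body[7] sub  r4, r1, #28 -> r4=0x51
epilogue: pop r3=0xaa, sp=0xa5
epilogue: pop r2=0xac, sp=0xa6
r0: caller-saved, written=True
r1: caller-saved, written=False
r2: callee-saved, written=True
r3: callee-saved, written=True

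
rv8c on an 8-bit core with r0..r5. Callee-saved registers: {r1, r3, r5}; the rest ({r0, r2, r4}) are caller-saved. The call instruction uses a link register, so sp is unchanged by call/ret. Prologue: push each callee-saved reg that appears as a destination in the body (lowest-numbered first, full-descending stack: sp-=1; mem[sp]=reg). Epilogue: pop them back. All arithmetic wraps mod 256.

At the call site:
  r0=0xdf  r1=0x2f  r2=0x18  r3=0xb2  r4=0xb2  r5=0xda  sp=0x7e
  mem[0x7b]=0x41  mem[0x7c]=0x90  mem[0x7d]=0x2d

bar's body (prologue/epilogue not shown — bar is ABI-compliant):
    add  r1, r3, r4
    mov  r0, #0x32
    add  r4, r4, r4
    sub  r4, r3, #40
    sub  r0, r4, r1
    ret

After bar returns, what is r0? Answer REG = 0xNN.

REG = 0x26

prologue: push r1 -> mem[0x7d]=0x2f, sp=0x7d
body[0] add  r1, r3, r4 -> r1=0x64
body[1] mov  r0, #0x32 -> r0=0x32
body[2] add  r4, r4, r4 -> r4=0x64
body[3] sub  r4, r3, #40 -> r4=0x8a
body[4] sub  r0, r4, r1 -> r0=0x26
epilogue: pop r1=0x2f, sp=0x7e
r0 is caller-saved -> body value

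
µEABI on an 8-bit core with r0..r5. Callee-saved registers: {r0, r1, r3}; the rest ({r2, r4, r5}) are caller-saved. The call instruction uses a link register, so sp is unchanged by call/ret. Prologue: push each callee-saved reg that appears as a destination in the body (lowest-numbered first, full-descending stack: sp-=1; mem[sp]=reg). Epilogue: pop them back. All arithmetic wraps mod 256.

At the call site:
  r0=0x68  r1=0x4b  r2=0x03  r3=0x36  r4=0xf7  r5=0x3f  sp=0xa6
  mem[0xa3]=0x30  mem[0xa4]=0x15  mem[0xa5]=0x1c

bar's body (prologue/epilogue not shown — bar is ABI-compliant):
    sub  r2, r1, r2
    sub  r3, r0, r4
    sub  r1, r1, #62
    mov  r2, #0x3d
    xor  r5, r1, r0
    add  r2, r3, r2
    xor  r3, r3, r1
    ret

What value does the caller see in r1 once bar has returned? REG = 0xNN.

REG = 0x4b

prologue: push r1 → mem[0xa5]=0x4b, sp=0xa5
prologue: push r3 → mem[0xa4]=0x36, sp=0xa4
body[0] sub  r2, r1, r2 → r2=0x48
body[1] sub  r3, r0, r4 → r3=0x71
body[2] sub  r1, r1, #62 → r1=0x0d
body[3] mov  r2, #0x3d → r2=0x3d
body[4] xor  r5, r1, r0 → r5=0x65
body[5] add  r2, r3, r2 → r2=0xae
body[6] xor  r3, r3, r1 → r3=0x7c
epilogue: pop r3=0x36, sp=0xa5
epilogue: pop r1=0x4b, sp=0xa6
r1 is callee-saved → restored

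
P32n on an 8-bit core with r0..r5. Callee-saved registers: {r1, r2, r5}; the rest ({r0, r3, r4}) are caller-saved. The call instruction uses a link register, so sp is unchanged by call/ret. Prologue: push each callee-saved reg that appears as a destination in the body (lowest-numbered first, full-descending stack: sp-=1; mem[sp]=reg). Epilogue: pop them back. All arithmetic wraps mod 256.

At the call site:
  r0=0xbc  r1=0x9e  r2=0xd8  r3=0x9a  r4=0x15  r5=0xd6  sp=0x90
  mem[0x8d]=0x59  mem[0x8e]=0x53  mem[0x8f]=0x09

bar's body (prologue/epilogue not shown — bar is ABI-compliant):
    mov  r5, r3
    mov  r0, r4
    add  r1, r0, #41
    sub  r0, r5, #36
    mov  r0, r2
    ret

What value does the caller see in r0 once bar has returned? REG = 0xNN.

prologue: push r1 -> mem[0x8f]=0x9e, sp=0x8f
prologue: push r5 -> mem[0x8e]=0xd6, sp=0x8e
body[0] mov  r5, r3 -> r5=0x9a
body[1] mov  r0, r4 -> r0=0x15
body[2] add  r1, r0, #41 -> r1=0x3e
body[3] sub  r0, r5, #36 -> r0=0x76
body[4] mov  r0, r2 -> r0=0xd8
epilogue: pop r5=0xd6, sp=0x8f
epilogue: pop r1=0x9e, sp=0x90
r0 is caller-saved -> body value

REG = 0xd8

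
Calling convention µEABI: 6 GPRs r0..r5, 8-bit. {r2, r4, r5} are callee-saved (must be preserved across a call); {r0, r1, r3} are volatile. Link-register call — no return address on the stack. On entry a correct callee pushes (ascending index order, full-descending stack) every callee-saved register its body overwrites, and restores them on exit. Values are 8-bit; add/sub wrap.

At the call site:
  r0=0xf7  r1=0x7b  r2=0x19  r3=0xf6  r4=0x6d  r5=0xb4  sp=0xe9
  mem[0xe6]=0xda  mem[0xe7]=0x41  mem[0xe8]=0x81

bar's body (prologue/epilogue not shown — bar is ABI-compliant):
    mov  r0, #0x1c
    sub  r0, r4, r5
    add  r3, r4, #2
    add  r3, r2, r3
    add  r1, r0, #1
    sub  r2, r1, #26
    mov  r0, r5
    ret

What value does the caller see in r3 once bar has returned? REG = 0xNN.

REG = 0x88

prologue: push r2 -> mem[0xe8]=0x19, sp=0xe8
body[0] mov  r0, #0x1c -> r0=0x1c
body[1] sub  r0, r4, r5 -> r0=0xb9
body[2] add  r3, r4, #2 -> r3=0x6f
body[3] add  r3, r2, r3 -> r3=0x88
body[4] add  r1, r0, #1 -> r1=0xba
body[5] sub  r2, r1, #26 -> r2=0xa0
body[6] mov  r0, r5 -> r0=0xb4
epilogue: pop r2=0x19, sp=0xe9
r3 is caller-saved -> body value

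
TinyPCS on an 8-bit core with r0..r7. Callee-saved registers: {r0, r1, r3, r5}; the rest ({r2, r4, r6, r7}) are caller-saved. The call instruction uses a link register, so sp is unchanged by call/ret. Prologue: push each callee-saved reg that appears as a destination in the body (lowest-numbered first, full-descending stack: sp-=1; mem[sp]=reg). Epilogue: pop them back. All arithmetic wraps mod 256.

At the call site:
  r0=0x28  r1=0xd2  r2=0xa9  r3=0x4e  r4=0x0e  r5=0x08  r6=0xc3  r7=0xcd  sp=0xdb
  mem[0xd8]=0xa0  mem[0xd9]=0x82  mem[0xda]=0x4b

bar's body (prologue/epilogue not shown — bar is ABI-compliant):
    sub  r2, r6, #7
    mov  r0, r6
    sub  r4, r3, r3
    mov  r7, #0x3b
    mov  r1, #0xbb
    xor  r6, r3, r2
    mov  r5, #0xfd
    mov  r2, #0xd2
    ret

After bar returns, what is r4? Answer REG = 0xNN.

prologue: push r0 -> mem[0xda]=0x28, sp=0xda
prologue: push r1 -> mem[0xd9]=0xd2, sp=0xd9
prologue: push r5 -> mem[0xd8]=0x08, sp=0xd8
body[0] sub  r2, r6, #7 -> r2=0xbc
body[1] mov  r0, r6 -> r0=0xc3
body[2] sub  r4, r3, r3 -> r4=0x00
body[3] mov  r7, #0x3b -> r7=0x3b
body[4] mov  r1, #0xbb -> r1=0xbb
body[5] xor  r6, r3, r2 -> r6=0xf2
body[6] mov  r5, #0xfd -> r5=0xfd
body[7] mov  r2, #0xd2 -> r2=0xd2
epilogue: pop r5=0x08, sp=0xd9
epilogue: pop r1=0xd2, sp=0xda
epilogue: pop r0=0x28, sp=0xdb
r4 is caller-saved -> body value

REG = 0x00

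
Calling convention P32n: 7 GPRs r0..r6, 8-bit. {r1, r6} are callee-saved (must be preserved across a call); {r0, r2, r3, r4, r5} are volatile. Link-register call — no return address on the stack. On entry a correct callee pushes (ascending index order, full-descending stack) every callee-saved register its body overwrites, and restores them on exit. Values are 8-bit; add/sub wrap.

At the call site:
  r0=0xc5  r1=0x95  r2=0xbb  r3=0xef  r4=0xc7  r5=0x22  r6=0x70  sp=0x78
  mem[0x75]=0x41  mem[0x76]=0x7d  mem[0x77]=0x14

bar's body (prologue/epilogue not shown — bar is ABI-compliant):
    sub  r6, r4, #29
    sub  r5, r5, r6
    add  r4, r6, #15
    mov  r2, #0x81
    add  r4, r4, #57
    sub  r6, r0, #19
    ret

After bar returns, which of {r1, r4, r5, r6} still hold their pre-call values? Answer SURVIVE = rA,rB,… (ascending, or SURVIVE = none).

prologue: push r6 → mem[0x77]=0x70, sp=0x77
body[0] sub  r6, r4, #29 → r6=0xaa
body[1] sub  r5, r5, r6 → r5=0x78
body[2] add  r4, r6, #15 → r4=0xb9
body[3] mov  r2, #0x81 → r2=0x81
body[4] add  r4, r4, #57 → r4=0xf2
body[5] sub  r6, r0, #19 → r6=0xb2
epilogue: pop r6=0x70, sp=0x78
r1: callee-saved, written=False
r4: caller-saved, written=True
r5: caller-saved, written=True
r6: callee-saved, written=True

SURVIVE = r1,r6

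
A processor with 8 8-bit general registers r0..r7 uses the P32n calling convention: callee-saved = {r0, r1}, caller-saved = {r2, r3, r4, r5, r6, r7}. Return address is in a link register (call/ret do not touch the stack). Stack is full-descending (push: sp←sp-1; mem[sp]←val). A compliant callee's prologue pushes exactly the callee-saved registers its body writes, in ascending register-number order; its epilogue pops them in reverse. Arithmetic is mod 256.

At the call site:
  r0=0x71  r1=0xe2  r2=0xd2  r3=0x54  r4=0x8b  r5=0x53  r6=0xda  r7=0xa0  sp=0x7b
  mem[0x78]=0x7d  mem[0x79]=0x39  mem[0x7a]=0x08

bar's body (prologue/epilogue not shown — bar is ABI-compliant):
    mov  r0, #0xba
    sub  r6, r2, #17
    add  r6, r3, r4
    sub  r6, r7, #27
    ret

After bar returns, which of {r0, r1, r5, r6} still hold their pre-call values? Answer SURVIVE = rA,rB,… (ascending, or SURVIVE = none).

prologue: push r0 → mem[0x7a]=0x71, sp=0x7a
body[0] mov  r0, #0xba → r0=0xba
body[1] sub  r6, r2, #17 → r6=0xc1
body[2] add  r6, r3, r4 → r6=0xdf
body[3] sub  r6, r7, #27 → r6=0x85
epilogue: pop r0=0x71, sp=0x7b
r0: callee-saved, written=True
r1: callee-saved, written=False
r5: caller-saved, written=False
r6: caller-saved, written=True

SURVIVE = r0,r1,r5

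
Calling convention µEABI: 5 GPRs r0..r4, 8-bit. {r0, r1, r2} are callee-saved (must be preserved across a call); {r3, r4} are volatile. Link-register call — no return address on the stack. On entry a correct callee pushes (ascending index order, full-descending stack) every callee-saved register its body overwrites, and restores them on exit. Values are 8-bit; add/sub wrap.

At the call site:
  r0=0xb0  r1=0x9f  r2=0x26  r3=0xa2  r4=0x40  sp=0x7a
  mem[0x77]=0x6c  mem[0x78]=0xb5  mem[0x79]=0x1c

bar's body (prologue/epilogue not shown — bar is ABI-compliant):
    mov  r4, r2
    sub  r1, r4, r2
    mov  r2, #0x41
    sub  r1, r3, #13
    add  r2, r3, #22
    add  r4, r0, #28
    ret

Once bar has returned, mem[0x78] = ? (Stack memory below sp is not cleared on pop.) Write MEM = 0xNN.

MEM = 0x26

prologue: push r1 -> mem[0x79]=0x9f, sp=0x79
prologue: push r2 -> mem[0x78]=0x26, sp=0x78
body[0] mov  r4, r2 -> r4=0x26
body[1] sub  r1, r4, r2 -> r1=0x00
body[2] mov  r2, #0x41 -> r2=0x41
body[3] sub  r1, r3, #13 -> r1=0x95
body[4] add  r2, r3, #22 -> r2=0xb8
body[5] add  r4, r0, #28 -> r4=0xcc
epilogue: pop r2=0x26, sp=0x79
epilogue: pop r1=0x9f, sp=0x7a
prologue pushed ['r1', 'r2'] at ['0x79', '0x78']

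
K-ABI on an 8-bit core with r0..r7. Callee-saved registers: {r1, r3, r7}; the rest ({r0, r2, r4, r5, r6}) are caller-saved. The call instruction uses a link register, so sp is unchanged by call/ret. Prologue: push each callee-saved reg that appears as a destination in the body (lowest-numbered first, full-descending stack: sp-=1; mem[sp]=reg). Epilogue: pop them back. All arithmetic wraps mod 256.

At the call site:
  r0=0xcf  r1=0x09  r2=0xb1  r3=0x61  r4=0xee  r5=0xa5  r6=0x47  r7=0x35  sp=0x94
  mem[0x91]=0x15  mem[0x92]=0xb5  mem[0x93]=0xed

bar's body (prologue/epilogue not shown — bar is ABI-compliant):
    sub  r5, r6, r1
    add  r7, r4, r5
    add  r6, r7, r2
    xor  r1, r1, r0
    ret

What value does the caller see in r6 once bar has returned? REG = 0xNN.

prologue: push r1 → mem[0x93]=0x09, sp=0x93
prologue: push r7 → mem[0x92]=0x35, sp=0x92
body[0] sub  r5, r6, r1 → r5=0x3e
body[1] add  r7, r4, r5 → r7=0x2c
body[2] add  r6, r7, r2 → r6=0xdd
body[3] xor  r1, r1, r0 → r1=0xc6
epilogue: pop r7=0x35, sp=0x93
epilogue: pop r1=0x09, sp=0x94
r6 is caller-saved → body value

REG = 0xdd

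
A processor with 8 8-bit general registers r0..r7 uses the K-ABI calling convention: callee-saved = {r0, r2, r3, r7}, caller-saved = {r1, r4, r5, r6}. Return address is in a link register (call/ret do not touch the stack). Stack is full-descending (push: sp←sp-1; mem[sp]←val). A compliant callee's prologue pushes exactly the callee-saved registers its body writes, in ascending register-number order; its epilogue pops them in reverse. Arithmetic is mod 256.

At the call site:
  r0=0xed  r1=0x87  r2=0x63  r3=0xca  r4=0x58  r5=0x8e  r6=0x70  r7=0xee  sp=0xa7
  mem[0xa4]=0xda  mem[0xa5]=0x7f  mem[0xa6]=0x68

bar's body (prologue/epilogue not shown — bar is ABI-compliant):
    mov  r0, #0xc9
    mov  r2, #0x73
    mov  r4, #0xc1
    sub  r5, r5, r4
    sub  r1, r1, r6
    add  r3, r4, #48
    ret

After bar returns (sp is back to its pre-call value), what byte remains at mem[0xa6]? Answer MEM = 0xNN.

prologue: push r0 → mem[0xa6]=0xed, sp=0xa6
prologue: push r2 → mem[0xa5]=0x63, sp=0xa5
prologue: push r3 → mem[0xa4]=0xca, sp=0xa4
body[0] mov  r0, #0xc9 → r0=0xc9
body[1] mov  r2, #0x73 → r2=0x73
body[2] mov  r4, #0xc1 → r4=0xc1
body[3] sub  r5, r5, r4 → r5=0xcd
body[4] sub  r1, r1, r6 → r1=0x17
body[5] add  r3, r4, #48 → r3=0xf1
epilogue: pop r3=0xca, sp=0xa5
epilogue: pop r2=0x63, sp=0xa6
epilogue: pop r0=0xed, sp=0xa7
prologue pushed ['r0', 'r2', 'r3'] at ['0xa6', '0xa5', '0xa4']

MEM = 0xed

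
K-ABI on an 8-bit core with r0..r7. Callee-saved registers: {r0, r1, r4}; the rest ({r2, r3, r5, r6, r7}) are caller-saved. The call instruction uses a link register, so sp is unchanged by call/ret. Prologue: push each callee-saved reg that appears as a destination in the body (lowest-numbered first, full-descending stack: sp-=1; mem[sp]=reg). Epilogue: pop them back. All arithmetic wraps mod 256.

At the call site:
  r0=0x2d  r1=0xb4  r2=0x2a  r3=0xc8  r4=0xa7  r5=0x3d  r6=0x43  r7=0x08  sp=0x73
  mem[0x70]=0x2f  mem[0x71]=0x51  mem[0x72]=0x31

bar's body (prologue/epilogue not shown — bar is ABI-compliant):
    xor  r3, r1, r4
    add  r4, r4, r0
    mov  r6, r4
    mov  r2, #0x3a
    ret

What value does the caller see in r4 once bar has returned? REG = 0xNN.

REG = 0xa7

prologue: push r4 -> mem[0x72]=0xa7, sp=0x72
body[0] xor  r3, r1, r4 -> r3=0x13
body[1] add  r4, r4, r0 -> r4=0xd4
body[2] mov  r6, r4 -> r6=0xd4
body[3] mov  r2, #0x3a -> r2=0x3a
epilogue: pop r4=0xa7, sp=0x73
r4 is callee-saved -> restored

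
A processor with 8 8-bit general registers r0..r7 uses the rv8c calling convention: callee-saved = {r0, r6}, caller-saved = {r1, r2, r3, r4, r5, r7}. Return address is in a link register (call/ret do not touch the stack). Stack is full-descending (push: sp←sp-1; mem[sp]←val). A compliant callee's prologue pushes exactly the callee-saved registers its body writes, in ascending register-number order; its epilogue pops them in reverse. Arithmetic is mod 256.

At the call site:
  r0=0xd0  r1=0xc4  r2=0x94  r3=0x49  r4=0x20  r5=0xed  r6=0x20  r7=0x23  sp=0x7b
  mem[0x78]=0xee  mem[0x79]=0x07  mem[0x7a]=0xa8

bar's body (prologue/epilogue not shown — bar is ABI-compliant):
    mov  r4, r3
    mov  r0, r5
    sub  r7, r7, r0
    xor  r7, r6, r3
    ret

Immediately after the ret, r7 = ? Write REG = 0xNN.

prologue: push r0 → mem[0x7a]=0xd0, sp=0x7a
body[0] mov  r4, r3 → r4=0x49
body[1] mov  r0, r5 → r0=0xed
body[2] sub  r7, r7, r0 → r7=0x36
body[3] xor  r7, r6, r3 → r7=0x69
epilogue: pop r0=0xd0, sp=0x7b
r7 is caller-saved → body value

REG = 0x69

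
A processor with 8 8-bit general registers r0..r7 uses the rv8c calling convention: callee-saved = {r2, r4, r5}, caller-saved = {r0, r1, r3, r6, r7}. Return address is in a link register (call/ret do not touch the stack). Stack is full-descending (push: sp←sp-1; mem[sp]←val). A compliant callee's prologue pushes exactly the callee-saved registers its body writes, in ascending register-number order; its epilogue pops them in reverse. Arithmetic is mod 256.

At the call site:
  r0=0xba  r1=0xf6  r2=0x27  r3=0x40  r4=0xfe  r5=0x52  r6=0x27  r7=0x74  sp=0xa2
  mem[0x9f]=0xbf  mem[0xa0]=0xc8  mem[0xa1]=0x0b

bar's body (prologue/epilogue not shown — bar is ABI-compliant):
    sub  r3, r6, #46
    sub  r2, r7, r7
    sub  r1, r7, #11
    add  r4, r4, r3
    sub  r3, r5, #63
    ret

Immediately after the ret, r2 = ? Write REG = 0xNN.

prologue: push r2 -> mem[0xa1]=0x27, sp=0xa1
prologue: push r4 -> mem[0xa0]=0xfe, sp=0xa0
body[0] sub  r3, r6, #46 -> r3=0xf9
body[1] sub  r2, r7, r7 -> r2=0x00
body[2] sub  r1, r7, #11 -> r1=0x69
body[3] add  r4, r4, r3 -> r4=0xf7
body[4] sub  r3, r5, #63 -> r3=0x13
epilogue: pop r4=0xfe, sp=0xa1
epilogue: pop r2=0x27, sp=0xa2
r2 is callee-saved -> restored

REG = 0x27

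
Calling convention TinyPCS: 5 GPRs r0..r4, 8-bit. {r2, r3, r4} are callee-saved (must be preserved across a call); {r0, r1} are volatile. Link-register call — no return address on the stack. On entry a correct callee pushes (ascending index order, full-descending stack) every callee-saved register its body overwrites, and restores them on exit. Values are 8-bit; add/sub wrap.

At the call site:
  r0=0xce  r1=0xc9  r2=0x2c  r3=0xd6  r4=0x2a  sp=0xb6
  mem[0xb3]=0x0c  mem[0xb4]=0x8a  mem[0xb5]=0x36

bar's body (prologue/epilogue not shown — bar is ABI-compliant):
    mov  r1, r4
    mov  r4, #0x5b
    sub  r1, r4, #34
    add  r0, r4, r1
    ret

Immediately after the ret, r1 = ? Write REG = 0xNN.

prologue: push r4 → mem[0xb5]=0x2a, sp=0xb5
body[0] mov  r1, r4 → r1=0x2a
body[1] mov  r4, #0x5b → r4=0x5b
body[2] sub  r1, r4, #34 → r1=0x39
body[3] add  r0, r4, r1 → r0=0x94
epilogue: pop r4=0x2a, sp=0xb6
r1 is caller-saved → body value

REG = 0x39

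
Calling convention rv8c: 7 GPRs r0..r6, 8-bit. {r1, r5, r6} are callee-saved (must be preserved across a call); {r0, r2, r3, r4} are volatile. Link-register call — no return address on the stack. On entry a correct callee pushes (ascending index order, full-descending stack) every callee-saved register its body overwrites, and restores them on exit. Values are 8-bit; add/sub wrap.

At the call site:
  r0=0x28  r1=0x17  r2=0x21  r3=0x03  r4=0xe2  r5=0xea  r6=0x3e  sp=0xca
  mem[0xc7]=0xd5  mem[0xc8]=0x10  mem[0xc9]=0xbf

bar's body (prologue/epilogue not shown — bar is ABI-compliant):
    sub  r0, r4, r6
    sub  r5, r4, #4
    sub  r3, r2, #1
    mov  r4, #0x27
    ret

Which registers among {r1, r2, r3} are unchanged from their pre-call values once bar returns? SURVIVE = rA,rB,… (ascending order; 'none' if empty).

SURVIVE = r1,r2

prologue: push r5 -> mem[0xc9]=0xea, sp=0xc9
body[0] sub  r0, r4, r6 -> r0=0xa4
body[1] sub  r5, r4, #4 -> r5=0xde
body[2] sub  r3, r2, #1 -> r3=0x20
body[3] mov  r4, #0x27 -> r4=0x27
epilogue: pop r5=0xea, sp=0xca
r1: callee-saved, written=False
r2: caller-saved, written=False
r3: caller-saved, written=True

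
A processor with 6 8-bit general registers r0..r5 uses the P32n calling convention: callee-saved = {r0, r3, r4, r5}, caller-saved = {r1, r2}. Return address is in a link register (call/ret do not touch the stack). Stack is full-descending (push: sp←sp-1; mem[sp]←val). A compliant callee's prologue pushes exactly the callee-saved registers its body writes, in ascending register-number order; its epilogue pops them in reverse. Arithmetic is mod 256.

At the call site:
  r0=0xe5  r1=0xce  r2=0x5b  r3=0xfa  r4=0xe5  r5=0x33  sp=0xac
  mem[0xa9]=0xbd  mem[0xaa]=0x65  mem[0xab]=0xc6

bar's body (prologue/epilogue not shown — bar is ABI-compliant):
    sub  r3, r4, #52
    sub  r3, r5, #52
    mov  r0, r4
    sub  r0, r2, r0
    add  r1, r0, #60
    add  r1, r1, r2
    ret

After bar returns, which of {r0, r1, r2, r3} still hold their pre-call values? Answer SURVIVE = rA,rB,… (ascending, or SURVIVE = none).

prologue: push r0 -> mem[0xab]=0xe5, sp=0xab
prologue: push r3 -> mem[0xaa]=0xfa, sp=0xaa
body[0] sub  r3, r4, #52 -> r3=0xb1
body[1] sub  r3, r5, #52 -> r3=0xff
body[2] mov  r0, r4 -> r0=0xe5
body[3] sub  r0, r2, r0 -> r0=0x76
body[4] add  r1, r0, #60 -> r1=0xb2
body[5] add  r1, r1, r2 -> r1=0x0d
epilogue: pop r3=0xfa, sp=0xab
epilogue: pop r0=0xe5, sp=0xac
r0: callee-saved, written=True
r1: caller-saved, written=True
r2: caller-saved, written=False
r3: callee-saved, written=True

SURVIVE = r0,r2,r3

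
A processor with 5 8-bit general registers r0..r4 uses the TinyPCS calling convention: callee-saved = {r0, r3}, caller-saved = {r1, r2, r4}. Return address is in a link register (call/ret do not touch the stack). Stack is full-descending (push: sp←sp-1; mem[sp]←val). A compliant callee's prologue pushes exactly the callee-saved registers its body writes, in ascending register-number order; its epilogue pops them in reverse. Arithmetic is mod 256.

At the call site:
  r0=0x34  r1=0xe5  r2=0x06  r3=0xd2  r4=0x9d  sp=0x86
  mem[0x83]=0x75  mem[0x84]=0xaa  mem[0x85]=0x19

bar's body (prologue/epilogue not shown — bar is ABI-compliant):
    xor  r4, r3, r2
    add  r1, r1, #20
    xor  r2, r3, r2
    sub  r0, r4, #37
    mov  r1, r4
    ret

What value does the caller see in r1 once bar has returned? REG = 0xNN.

prologue: push r0 → mem[0x85]=0x34, sp=0x85
body[0] xor  r4, r3, r2 → r4=0xd4
body[1] add  r1, r1, #20 → r1=0xf9
body[2] xor  r2, r3, r2 → r2=0xd4
body[3] sub  r0, r4, #37 → r0=0xaf
body[4] mov  r1, r4 → r1=0xd4
epilogue: pop r0=0x34, sp=0x86
r1 is caller-saved → body value

REG = 0xd4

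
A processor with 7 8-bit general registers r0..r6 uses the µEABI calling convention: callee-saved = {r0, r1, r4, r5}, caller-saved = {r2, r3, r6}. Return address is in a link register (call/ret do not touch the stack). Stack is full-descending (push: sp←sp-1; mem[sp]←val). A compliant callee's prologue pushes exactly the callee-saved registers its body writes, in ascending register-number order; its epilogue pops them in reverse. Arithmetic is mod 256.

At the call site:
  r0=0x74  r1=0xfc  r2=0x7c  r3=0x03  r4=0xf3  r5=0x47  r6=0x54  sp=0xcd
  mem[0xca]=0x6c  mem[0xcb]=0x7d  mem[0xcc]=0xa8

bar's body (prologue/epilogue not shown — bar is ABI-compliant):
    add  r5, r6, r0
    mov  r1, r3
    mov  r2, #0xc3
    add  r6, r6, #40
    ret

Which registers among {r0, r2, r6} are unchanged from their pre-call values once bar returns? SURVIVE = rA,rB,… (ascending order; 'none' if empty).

SURVIVE = r0

prologue: push r1 -> mem[0xcc]=0xfc, sp=0xcc
prologue: push r5 -> mem[0xcb]=0x47, sp=0xcb
body[0] add  r5, r6, r0 -> r5=0xc8
body[1] mov  r1, r3 -> r1=0x03
body[2] mov  r2, #0xc3 -> r2=0xc3
body[3] add  r6, r6, #40 -> r6=0x7c
epilogue: pop r5=0x47, sp=0xcc
epilogue: pop r1=0xfc, sp=0xcd
r0: callee-saved, written=False
r2: caller-saved, written=True
r6: caller-saved, written=True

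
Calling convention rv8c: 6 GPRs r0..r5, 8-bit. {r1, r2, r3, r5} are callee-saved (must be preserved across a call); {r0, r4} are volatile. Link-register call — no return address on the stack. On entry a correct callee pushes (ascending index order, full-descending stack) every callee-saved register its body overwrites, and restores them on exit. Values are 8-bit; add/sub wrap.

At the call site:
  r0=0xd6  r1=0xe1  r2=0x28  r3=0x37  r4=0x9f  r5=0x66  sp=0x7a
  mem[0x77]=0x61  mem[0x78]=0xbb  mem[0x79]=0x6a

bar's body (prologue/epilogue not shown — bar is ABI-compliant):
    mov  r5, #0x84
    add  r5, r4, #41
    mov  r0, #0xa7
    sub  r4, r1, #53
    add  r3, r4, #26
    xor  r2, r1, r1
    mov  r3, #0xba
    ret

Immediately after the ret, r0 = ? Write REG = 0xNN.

prologue: push r2 → mem[0x79]=0x28, sp=0x79
prologue: push r3 → mem[0x78]=0x37, sp=0x78
prologue: push r5 → mem[0x77]=0x66, sp=0x77
body[0] mov  r5, #0x84 → r5=0x84
body[1] add  r5, r4, #41 → r5=0xc8
body[2] mov  r0, #0xa7 → r0=0xa7
body[3] sub  r4, r1, #53 → r4=0xac
body[4] add  r3, r4, #26 → r3=0xc6
body[5] xor  r2, r1, r1 → r2=0x00
body[6] mov  r3, #0xba → r3=0xba
epilogue: pop r5=0x66, sp=0x78
epilogue: pop r3=0x37, sp=0x79
epilogue: pop r2=0x28, sp=0x7a
r0 is caller-saved → body value

REG = 0xa7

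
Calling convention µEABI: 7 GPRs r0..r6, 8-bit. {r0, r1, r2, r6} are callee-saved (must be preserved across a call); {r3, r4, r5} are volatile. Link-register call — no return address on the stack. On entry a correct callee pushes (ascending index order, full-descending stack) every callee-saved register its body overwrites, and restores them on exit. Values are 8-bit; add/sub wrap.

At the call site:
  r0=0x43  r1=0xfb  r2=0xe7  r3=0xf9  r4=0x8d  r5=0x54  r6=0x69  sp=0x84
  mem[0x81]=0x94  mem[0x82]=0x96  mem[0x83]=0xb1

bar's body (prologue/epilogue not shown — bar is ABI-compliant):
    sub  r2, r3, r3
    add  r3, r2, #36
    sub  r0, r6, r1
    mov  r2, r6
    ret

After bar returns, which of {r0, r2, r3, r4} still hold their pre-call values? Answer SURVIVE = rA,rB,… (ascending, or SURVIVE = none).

SURVIVE = r0,r2,r4

prologue: push r0 → mem[0x83]=0x43, sp=0x83
prologue: push r2 → mem[0x82]=0xe7, sp=0x82
body[0] sub  r2, r3, r3 → r2=0x00
body[1] add  r3, r2, #36 → r3=0x24
body[2] sub  r0, r6, r1 → r0=0x6e
body[3] mov  r2, r6 → r2=0x69
epilogue: pop r2=0xe7, sp=0x83
epilogue: pop r0=0x43, sp=0x84
r0: callee-saved, written=True
r2: callee-saved, written=True
r3: caller-saved, written=True
r4: caller-saved, written=False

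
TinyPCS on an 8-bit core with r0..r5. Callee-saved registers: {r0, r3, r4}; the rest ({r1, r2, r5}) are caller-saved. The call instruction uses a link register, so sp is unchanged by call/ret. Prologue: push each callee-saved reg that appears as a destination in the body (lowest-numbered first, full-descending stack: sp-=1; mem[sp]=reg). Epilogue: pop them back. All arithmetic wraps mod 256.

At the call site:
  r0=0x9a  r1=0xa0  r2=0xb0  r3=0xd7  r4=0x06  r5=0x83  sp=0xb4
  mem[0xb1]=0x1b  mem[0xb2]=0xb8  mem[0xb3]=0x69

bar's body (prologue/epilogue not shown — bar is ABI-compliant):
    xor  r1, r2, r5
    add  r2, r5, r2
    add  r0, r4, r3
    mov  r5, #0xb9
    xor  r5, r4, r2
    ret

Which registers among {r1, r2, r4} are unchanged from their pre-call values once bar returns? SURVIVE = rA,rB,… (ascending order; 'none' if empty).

prologue: push r0 -> mem[0xb3]=0x9a, sp=0xb3
body[0] xor  r1, r2, r5 -> r1=0x33
body[1] add  r2, r5, r2 -> r2=0x33
body[2] add  r0, r4, r3 -> r0=0xdd
body[3] mov  r5, #0xb9 -> r5=0xb9
body[4] xor  r5, r4, r2 -> r5=0x35
epilogue: pop r0=0x9a, sp=0xb4
r1: caller-saved, written=True
r2: caller-saved, written=True
r4: callee-saved, written=False

SURVIVE = r4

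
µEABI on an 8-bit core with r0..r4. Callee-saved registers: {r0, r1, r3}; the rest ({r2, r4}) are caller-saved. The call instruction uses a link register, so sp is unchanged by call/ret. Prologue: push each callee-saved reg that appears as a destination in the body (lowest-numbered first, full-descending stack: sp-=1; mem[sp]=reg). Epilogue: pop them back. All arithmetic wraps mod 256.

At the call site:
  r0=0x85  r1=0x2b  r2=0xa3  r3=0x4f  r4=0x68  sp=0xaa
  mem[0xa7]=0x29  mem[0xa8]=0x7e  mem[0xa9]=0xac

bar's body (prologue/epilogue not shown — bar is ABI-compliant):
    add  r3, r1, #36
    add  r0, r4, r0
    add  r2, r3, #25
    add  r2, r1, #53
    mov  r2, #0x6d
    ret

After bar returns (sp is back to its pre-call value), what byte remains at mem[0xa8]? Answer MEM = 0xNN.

prologue: push r0 → mem[0xa9]=0x85, sp=0xa9
prologue: push r3 → mem[0xa8]=0x4f, sp=0xa8
body[0] add  r3, r1, #36 → r3=0x4f
body[1] add  r0, r4, r0 → r0=0xed
body[2] add  r2, r3, #25 → r2=0x68
body[3] add  r2, r1, #53 → r2=0x60
body[4] mov  r2, #0x6d → r2=0x6d
epilogue: pop r3=0x4f, sp=0xa9
epilogue: pop r0=0x85, sp=0xaa
prologue pushed ['r0', 'r3'] at ['0xa9', '0xa8']

MEM = 0x4f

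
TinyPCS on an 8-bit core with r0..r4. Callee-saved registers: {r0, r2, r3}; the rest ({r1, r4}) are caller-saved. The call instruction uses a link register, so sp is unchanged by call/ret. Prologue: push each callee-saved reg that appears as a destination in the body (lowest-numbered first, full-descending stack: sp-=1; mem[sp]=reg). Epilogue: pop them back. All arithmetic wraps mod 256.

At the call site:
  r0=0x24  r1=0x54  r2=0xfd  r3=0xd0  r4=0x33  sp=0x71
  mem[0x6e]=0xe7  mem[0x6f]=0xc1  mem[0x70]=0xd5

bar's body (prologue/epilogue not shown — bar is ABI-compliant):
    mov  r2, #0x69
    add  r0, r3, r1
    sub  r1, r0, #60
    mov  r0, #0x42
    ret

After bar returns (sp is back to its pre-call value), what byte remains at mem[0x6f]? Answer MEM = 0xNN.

prologue: push r0 → mem[0x70]=0x24, sp=0x70
prologue: push r2 → mem[0x6f]=0xfd, sp=0x6f
body[0] mov  r2, #0x69 → r2=0x69
body[1] add  r0, r3, r1 → r0=0x24
body[2] sub  r1, r0, #60 → r1=0xe8
body[3] mov  r0, #0x42 → r0=0x42
epilogue: pop r2=0xfd, sp=0x70
epilogue: pop r0=0x24, sp=0x71
prologue pushed ['r0', 'r2'] at ['0x70', '0x6f']

MEM = 0xfd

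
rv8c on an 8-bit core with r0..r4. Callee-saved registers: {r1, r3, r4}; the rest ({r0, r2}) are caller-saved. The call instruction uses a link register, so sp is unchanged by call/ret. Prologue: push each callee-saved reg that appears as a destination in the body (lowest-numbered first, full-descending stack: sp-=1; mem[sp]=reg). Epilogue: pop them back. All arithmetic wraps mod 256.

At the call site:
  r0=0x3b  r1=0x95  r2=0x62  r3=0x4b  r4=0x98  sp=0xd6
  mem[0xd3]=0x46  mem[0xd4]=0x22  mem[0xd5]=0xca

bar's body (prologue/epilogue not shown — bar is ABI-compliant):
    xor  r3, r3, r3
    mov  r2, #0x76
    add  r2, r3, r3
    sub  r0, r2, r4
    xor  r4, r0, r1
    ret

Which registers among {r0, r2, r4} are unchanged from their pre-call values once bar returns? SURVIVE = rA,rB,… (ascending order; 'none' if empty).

prologue: push r3 → mem[0xd5]=0x4b, sp=0xd5
prologue: push r4 → mem[0xd4]=0x98, sp=0xd4
body[0] xor  r3, r3, r3 → r3=0x00
body[1] mov  r2, #0x76 → r2=0x76
body[2] add  r2, r3, r3 → r2=0x00
body[3] sub  r0, r2, r4 → r0=0x68
body[4] xor  r4, r0, r1 → r4=0xfd
epilogue: pop r4=0x98, sp=0xd5
epilogue: pop r3=0x4b, sp=0xd6
r0: caller-saved, written=True
r2: caller-saved, written=True
r4: callee-saved, written=True

SURVIVE = r4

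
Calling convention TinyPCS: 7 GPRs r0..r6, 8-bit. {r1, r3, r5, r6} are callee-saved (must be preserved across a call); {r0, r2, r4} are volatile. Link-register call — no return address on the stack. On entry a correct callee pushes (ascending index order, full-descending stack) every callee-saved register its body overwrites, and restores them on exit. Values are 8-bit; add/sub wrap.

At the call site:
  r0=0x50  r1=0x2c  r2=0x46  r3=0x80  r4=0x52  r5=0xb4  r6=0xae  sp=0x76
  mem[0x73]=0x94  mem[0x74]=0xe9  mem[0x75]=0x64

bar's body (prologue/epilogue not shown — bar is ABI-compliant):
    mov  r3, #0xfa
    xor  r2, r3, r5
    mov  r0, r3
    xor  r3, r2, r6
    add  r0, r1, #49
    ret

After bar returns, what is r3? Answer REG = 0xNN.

prologue: push r3 → mem[0x75]=0x80, sp=0x75
body[0] mov  r3, #0xfa → r3=0xfa
body[1] xor  r2, r3, r5 → r2=0x4e
body[2] mov  r0, r3 → r0=0xfa
body[3] xor  r3, r2, r6 → r3=0xe0
body[4] add  r0, r1, #49 → r0=0x5d
epilogue: pop r3=0x80, sp=0x76
r3 is callee-saved → restored

REG = 0x80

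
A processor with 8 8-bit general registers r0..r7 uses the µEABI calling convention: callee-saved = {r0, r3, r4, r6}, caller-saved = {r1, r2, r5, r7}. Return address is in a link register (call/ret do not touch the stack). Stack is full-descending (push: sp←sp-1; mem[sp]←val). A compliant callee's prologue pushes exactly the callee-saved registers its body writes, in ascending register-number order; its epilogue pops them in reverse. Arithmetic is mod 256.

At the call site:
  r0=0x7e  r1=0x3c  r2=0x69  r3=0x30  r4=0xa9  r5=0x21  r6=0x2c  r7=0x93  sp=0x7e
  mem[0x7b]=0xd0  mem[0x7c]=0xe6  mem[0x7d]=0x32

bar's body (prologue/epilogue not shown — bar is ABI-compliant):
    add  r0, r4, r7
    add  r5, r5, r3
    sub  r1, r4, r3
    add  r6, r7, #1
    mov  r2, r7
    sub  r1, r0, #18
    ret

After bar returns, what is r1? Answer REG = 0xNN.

REG = 0x2a

prologue: push r0 -> mem[0x7d]=0x7e, sp=0x7d
prologue: push r6 -> mem[0x7c]=0x2c, sp=0x7c
body[0] add  r0, r4, r7 -> r0=0x3c
body[1] add  r5, r5, r3 -> r5=0x51
body[2] sub  r1, r4, r3 -> r1=0x79
body[3] add  r6, r7, #1 -> r6=0x94
body[4] mov  r2, r7 -> r2=0x93
body[5] sub  r1, r0, #18 -> r1=0x2a
epilogue: pop r6=0x2c, sp=0x7d
epilogue: pop r0=0x7e, sp=0x7e
r1 is caller-saved -> body value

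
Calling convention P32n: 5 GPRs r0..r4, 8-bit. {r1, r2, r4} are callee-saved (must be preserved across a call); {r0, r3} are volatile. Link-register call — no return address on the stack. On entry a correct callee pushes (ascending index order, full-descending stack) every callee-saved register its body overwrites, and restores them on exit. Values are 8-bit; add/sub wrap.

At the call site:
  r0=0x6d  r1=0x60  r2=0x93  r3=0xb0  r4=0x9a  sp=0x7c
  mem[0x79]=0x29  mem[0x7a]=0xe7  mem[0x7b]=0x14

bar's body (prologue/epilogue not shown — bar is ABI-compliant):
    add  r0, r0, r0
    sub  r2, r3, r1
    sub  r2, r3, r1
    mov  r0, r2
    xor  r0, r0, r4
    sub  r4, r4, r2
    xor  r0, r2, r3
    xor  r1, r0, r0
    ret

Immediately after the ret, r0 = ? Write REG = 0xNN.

prologue: push r1 -> mem[0x7b]=0x60, sp=0x7b
prologue: push r2 -> mem[0x7a]=0x93, sp=0x7a
prologue: push r4 -> mem[0x79]=0x9a, sp=0x79
body[0] add  r0, r0, r0 -> r0=0xda
body[1] sub  r2, r3, r1 -> r2=0x50
body[2] sub  r2, r3, r1 -> r2=0x50
body[3] mov  r0, r2 -> r0=0x50
body[4] xor  r0, r0, r4 -> r0=0xca
body[5] sub  r4, r4, r2 -> r4=0x4a
body[6] xor  r0, r2, r3 -> r0=0xe0
body[7] xor  r1, r0, r0 -> r1=0x00
epilogue: pop r4=0x9a, sp=0x7a
epilogue: pop r2=0x93, sp=0x7b
epilogue: pop r1=0x60, sp=0x7c
r0 is caller-saved -> body value

REG = 0xe0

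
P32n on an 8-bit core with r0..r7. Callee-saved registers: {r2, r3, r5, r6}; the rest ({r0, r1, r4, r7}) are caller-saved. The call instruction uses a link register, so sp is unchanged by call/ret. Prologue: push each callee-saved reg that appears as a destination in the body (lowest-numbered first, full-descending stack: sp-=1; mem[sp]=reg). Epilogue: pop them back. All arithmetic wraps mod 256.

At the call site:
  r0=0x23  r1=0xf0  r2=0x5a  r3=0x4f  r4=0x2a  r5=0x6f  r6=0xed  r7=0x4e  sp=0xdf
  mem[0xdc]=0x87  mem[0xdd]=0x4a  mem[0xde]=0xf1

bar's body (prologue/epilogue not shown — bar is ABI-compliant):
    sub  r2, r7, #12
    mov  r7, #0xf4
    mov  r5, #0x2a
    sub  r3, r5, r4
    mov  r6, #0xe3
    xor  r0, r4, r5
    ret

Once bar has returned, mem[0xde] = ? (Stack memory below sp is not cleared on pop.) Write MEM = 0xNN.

prologue: push r2 -> mem[0xde]=0x5a, sp=0xde
prologue: push r3 -> mem[0xdd]=0x4f, sp=0xdd
prologue: push r5 -> mem[0xdc]=0x6f, sp=0xdc
prologue: push r6 -> mem[0xdb]=0xed, sp=0xdb
body[0] sub  r2, r7, #12 -> r2=0x42
body[1] mov  r7, #0xf4 -> r7=0xf4
body[2] mov  r5, #0x2a -> r5=0x2a
body[3] sub  r3, r5, r4 -> r3=0x00
body[4] mov  r6, #0xe3 -> r6=0xe3
body[5] xor  r0, r4, r5 -> r0=0x00
epilogue: pop r6=0xed, sp=0xdc
epilogue: pop r5=0x6f, sp=0xdd
epilogue: pop r3=0x4f, sp=0xde
epilogue: pop r2=0x5a, sp=0xdf
prologue pushed ['r2', 'r3', 'r5', 'r6'] at ['0xde', '0xdd', '0xdc', '0xdb']

MEM = 0x5a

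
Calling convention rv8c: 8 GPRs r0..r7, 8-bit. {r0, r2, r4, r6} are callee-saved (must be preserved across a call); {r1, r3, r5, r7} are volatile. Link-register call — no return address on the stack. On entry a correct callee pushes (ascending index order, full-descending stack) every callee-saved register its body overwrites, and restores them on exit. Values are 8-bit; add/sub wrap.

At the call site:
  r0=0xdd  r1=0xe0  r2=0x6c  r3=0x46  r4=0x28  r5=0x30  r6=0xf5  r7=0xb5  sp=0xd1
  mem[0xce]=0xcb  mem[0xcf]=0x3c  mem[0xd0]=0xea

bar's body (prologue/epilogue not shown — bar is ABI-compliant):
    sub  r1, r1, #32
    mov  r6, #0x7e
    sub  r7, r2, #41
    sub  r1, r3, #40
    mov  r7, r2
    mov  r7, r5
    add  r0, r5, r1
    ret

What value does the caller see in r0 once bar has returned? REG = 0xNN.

prologue: push r0 -> mem[0xd0]=0xdd, sp=0xd0
prologue: push r6 -> mem[0xcf]=0xf5, sp=0xcf
body[0] sub  r1, r1, #32 -> r1=0xc0
body[1] mov  r6, #0x7e -> r6=0x7e
body[2] sub  r7, r2, #41 -> r7=0x43
body[3] sub  r1, r3, #40 -> r1=0x1e
body[4] mov  r7, r2 -> r7=0x6c
body[5] mov  r7, r5 -> r7=0x30
body[6] add  r0, r5, r1 -> r0=0x4e
epilogue: pop r6=0xf5, sp=0xd0
epilogue: pop r0=0xdd, sp=0xd1
r0 is callee-saved -> restored

REG = 0xdd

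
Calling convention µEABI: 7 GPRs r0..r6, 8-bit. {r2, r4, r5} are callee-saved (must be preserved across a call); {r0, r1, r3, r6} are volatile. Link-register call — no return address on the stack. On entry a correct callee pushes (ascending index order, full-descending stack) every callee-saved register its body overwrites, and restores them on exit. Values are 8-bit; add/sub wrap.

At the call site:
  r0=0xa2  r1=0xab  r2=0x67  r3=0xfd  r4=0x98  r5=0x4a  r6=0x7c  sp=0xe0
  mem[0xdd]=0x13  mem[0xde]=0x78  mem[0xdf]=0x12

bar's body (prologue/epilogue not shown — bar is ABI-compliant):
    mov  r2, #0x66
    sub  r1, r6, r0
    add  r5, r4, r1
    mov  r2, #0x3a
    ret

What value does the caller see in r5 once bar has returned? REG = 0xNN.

prologue: push r2 -> mem[0xdf]=0x67, sp=0xdf
prologue: push r5 -> mem[0xde]=0x4a, sp=0xde
body[0] mov  r2, #0x66 -> r2=0x66
body[1] sub  r1, r6, r0 -> r1=0xda
body[2] add  r5, r4, r1 -> r5=0x72
body[3] mov  r2, #0x3a -> r2=0x3a
epilogue: pop r5=0x4a, sp=0xdf
epilogue: pop r2=0x67, sp=0xe0
r5 is callee-saved -> restored

REG = 0x4a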